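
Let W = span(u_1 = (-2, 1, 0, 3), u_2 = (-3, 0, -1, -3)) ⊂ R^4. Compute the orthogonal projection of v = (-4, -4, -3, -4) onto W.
proj_W(v) = (-920/257, -71/257, -354/257, -1275/257)

Set up U = [u_1 | ... | u_2] ∈ R^(4×2). The projector onto W = col(U) is P = U (U^T U)^(-1) U^T.
Compute U^T U =
  [14, -3]
  [-3, 19],
and U^T v = (-8, 27).
Solve U^T U · c = U^T v for the coefficients: c = (-71/257, 354/257). The projection is proj_W(v) = U c.
Check: (v - proj_W(v)) · u_1 = 0  (should be 0).
Check: (v - proj_W(v)) · u_2 = 0  (should be 0).
Result: proj_W(v) = (-920/257, -71/257, -354/257, -1275/257).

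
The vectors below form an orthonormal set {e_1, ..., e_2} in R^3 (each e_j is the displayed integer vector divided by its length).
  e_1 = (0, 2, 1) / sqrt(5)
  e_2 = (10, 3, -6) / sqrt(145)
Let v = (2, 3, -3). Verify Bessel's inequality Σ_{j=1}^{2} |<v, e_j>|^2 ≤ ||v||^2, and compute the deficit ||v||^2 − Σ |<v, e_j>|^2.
Σ |<v, e_j>|^2 = 494/29; ||v||^2 = 22; deficit = 144/29

Write each e_j = u_j / sqrt(<u_j, u_j>) where u_j is the displayed integer vector. Then <v, e_j> = <v, u_j> / sqrt(<u_j, u_j>), so |<v, e_j>|^2 = <v, u_j>^2 / <u_j, u_j>.
Coefficients: <v, e_1> = 3/sqrt(5), <v, e_2> = 47/sqrt(145).
Square and sum: Σ |<v, e_j>|^2 = 494/29.
Compute ||v||^2 = v·v = 22.
Deficit = 22 − 494/29 = 144/29 ≥ 0, confirming Bessel's inequality. (The deficit equals ||v − Σ <v,e_j> e_j||^2, the squared distance from v to span{e_j}.)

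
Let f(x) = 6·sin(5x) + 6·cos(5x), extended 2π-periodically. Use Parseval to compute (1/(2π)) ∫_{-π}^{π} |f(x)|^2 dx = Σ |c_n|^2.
Σ |c_n|^2 = 36

Expand |f|^2 and use orthogonality of {sin(nx), cos(mx)} on [-π, π]:
  ∫_{-π}^{π} sin(nx)^2 dx = π, ∫ cos(mx)^2 dx = π, and cross terms integrate to 0.
So ∫_{-π}^{π} f(x)^2 dx = 6^2 · π + 6^2 · π = (36 + 36)π.
Divide by 2π: (36 + 36)/2 = 36.
By Parseval, this equals Σ |c_n|^2.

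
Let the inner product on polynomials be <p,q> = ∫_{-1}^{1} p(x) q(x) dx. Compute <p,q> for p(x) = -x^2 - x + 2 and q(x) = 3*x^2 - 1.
<p,q> = -8/15

Expand the product: p(x)·q(x) = -3*x^4 - 3*x^3 + 7*x^2 + x - 2.
∫_{-1}^{1} of each monomial x^k gives [2/(k+1) if k even, 0 if k odd]. Integrating term-by-term (or equivalently evaluating the antiderivative F(x) = -3*x^5/5 - 3*x^4/4 + 7*x^3/3 + x^2/2 - 2*x at the endpoints):
  F(1) − F(−1) = -31/60 − (1/60) = -8/15.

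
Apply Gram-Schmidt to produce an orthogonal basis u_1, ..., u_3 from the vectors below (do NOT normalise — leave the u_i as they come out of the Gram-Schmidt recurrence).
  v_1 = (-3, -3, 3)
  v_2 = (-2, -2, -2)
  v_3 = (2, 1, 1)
Orthogonal basis:
  u_1 = (-3, -3, 3)
  u_2 = (-4/3, -4/3, -8/3)
  u_3 = (1/2, -1/2, 0)

Apply the Gram-Schmidt recurrence
  u_1 = v_1
  u_i = v_i − Σ_{j<i} ((v_i · u_j) / (u_j · u_j)) · u_j.

Step by step this gives:
  u_1 = (-3, -3, 3)
  u_2 = (-4/3, -4/3, -8/3)
  u_3 = (1/2, -1/2, 0)

Orthogonality check:
  u_2 · u_1 = 0 (should be 0)
  u_3 · u_1 = 0 (should be 0)
  u_3 · u_2 = 0 (should be 0)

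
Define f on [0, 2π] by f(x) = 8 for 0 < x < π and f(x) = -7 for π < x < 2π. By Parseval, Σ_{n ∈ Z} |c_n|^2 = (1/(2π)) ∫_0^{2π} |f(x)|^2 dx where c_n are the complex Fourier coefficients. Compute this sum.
Σ |c_n|^2 = 113/2

Parseval equates the L^2 energy of f (normalised by 1/(2π)) with the ℓ^2 sum of its Fourier coefficients: (1/(2π)) ∫_0^{2π} |f|^2 = Σ |c_n|^2.
Compute the left side: (1/(2π)) [∫_0^π 8^2 dx + ∫_π^{2π} (-7)^2 dx] = (1/(2π)) · (64π + 49π) = (64 + 49)/2 = 113/2.
So Σ_{n ∈ Z} |c_n|^2 = 113/2.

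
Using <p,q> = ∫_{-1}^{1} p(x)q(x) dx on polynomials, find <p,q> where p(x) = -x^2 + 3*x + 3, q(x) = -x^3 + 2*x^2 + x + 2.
<p,q> = 44/3

Expand the product: p(x)·q(x) = x^5 - 5*x^4 + 2*x^3 + 7*x^2 + 9*x + 6.
∫_{-1}^{1} of each monomial x^k gives [2/(k+1) if k even, 0 if k odd]. Integrating term-by-term (or equivalently evaluating the antiderivative F(x) = x^6/6 - x^5 + x^4/2 + 7*x^3/3 + 9*x^2/2 + 6*x at the endpoints):
  F(1) − F(−1) = 25/2 − (-13/6) = 44/3.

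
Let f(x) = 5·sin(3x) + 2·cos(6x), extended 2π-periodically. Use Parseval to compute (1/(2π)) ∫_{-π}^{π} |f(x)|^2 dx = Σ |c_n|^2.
Σ |c_n|^2 = 29/2

Expand |f|^2 and use orthogonality of {sin(nx), cos(mx)} on [-π, π]:
  ∫_{-π}^{π} sin(nx)^2 dx = π, ∫ cos(mx)^2 dx = π, and cross terms integrate to 0.
So ∫_{-π}^{π} f(x)^2 dx = 5^2 · π + 2^2 · π = (25 + 4)π.
Divide by 2π: (25 + 4)/2 = 29/2.
By Parseval, this equals Σ |c_n|^2.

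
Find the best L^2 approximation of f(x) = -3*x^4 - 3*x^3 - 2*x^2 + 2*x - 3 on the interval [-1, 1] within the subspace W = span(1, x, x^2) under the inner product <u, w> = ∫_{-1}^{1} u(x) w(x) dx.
g(x) = -32*x^2/7 + x/5 - 96/35

The best approximation g ∈ W is the orthogonal projection of f onto W. Writing g = a_0 + a_1 x + a_2 x^2, the coefficients solve the normal equations G · a = b where
  G_{ij} = <φ_i, φ_j> and b_i = <f, φ_i>, with φ_0 = 1, φ_1 = x, φ_2 = x^2.
G =
  [2, 0, 2/3]
  [0, 2/3, 0]
  [2/3, 0, 2/5],
b = (-128/15, 2/15, -128/35).
Solving gives a_0 = -96/35, a_1 = 1/5, a_2 = -32/7, so
  g(x) = -32*x^2/7 + x/5 - 96/35.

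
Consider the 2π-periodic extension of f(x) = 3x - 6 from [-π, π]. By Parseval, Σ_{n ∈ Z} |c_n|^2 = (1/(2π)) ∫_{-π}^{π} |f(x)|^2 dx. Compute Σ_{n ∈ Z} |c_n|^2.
Σ |c_n|^2 = 3π^2 + 36

Expand and integrate term by term over [-π, π]:
  ∫ (3x)^2 dx = 9·(2π^3/3); ∫ 2·3·(-6)·x dx = 0 (odd integrand); ∫ (-6)^2 dx = 36·2π.
So (1/(2π)) ∫_{-π}^{π} (3x - 6)^2 dx = 9π^2/3 + 36 = 3π^2 + 36.
Parseval ⇒ Σ |c_n|^2 = 3π^2 + 36.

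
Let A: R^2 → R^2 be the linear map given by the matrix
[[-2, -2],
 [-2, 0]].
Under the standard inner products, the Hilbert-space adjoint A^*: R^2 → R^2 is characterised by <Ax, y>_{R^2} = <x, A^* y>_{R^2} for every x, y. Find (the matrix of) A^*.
A^* = A^T =
[[-2, -2],
 [-2, 0]]

For real matrices with standard dot products, the defining identity <Ax, y> = <x, A^* y> gives (Ax)^T y = x^T (A^*) y, i.e. x^T A^T y = x^T (A^*) y. Since this holds for all x, y, we must have A^* = A^T. Therefore
A^* =
[[-2, -2],
 [-2, 0]].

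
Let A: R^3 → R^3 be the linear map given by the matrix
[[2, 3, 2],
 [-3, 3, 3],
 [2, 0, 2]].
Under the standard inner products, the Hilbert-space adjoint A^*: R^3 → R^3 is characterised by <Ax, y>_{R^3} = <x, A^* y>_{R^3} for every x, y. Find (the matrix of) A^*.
A^* = A^T =
[[2, -3, 2],
 [3, 3, 0],
 [2, 3, 2]]

For real matrices with standard dot products, the defining identity <Ax, y> = <x, A^* y> gives (Ax)^T y = x^T (A^*) y, i.e. x^T A^T y = x^T (A^*) y. Since this holds for all x, y, we must have A^* = A^T. Therefore
A^* =
[[2, -3, 2],
 [3, 3, 0],
 [2, 3, 2]].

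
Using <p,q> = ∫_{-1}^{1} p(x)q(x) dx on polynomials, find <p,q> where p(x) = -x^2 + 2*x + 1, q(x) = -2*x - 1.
<p,q> = -4

Expand the product: p(x)·q(x) = 2*x^3 - 3*x^2 - 4*x - 1.
∫_{-1}^{1} of each monomial x^k gives [2/(k+1) if k even, 0 if k odd]. Integrating term-by-term (or equivalently evaluating the antiderivative F(x) = x^4/2 - x^3 - 2*x^2 - x at the endpoints):
  F(1) − F(−1) = -7/2 − (1/2) = -4.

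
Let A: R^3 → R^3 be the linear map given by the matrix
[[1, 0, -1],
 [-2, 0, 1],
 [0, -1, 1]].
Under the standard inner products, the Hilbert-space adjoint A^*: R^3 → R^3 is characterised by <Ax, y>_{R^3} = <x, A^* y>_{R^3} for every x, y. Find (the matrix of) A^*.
A^* = A^T =
[[1, -2, 0],
 [0, 0, -1],
 [-1, 1, 1]]

For real matrices with standard dot products, the defining identity <Ax, y> = <x, A^* y> gives (Ax)^T y = x^T (A^*) y, i.e. x^T A^T y = x^T (A^*) y. Since this holds for all x, y, we must have A^* = A^T. Therefore
A^* =
[[1, -2, 0],
 [0, 0, -1],
 [-1, 1, 1]].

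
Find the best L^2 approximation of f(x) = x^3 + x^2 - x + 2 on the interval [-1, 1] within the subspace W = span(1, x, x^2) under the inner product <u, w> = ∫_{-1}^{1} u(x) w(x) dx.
g(x) = x^2 - 2*x/5 + 2

The best approximation g ∈ W is the orthogonal projection of f onto W. Writing g = a_0 + a_1 x + a_2 x^2, the coefficients solve the normal equations G · a = b where
  G_{ij} = <φ_i, φ_j> and b_i = <f, φ_i>, with φ_0 = 1, φ_1 = x, φ_2 = x^2.
G =
  [2, 0, 2/3]
  [0, 2/3, 0]
  [2/3, 0, 2/5],
b = (14/3, -4/15, 26/15).
Solving gives a_0 = 2, a_1 = -2/5, a_2 = 1, so
  g(x) = x^2 - 2*x/5 + 2.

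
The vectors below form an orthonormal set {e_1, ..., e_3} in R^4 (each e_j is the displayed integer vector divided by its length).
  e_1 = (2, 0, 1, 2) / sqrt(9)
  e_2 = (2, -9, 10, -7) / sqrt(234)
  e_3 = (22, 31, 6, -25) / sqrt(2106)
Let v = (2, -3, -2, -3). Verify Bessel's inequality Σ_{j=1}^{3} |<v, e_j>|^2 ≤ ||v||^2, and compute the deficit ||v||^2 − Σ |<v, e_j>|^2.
Σ |<v, e_j>|^2 = 506/81; ||v||^2 = 26; deficit = 1600/81

Write each e_j = u_j / sqrt(<u_j, u_j>) where u_j is the displayed integer vector. Then <v, e_j> = <v, u_j> / sqrt(<u_j, u_j>), so |<v, e_j>|^2 = <v, u_j>^2 / <u_j, u_j>.
Coefficients: <v, e_1> = -4/sqrt(9), <v, e_2> = 32/sqrt(234), <v, e_3> = 14/sqrt(2106).
Square and sum: Σ |<v, e_j>|^2 = 506/81.
Compute ||v||^2 = v·v = 26.
Deficit = 26 − 506/81 = 1600/81 ≥ 0, confirming Bessel's inequality. (The deficit equals ||v − Σ <v,e_j> e_j||^2, the squared distance from v to span{e_j}.)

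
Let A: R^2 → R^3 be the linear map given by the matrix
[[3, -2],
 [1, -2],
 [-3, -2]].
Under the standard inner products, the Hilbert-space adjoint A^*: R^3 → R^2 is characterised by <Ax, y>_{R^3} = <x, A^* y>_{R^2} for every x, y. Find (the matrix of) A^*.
A^* = A^T =
[[3, 1, -3],
 [-2, -2, -2]]

For real matrices with standard dot products, the defining identity <Ax, y> = <x, A^* y> gives (Ax)^T y = x^T (A^*) y, i.e. x^T A^T y = x^T (A^*) y. Since this holds for all x, y, we must have A^* = A^T. Therefore
A^* =
[[3, 1, -3],
 [-2, -2, -2]].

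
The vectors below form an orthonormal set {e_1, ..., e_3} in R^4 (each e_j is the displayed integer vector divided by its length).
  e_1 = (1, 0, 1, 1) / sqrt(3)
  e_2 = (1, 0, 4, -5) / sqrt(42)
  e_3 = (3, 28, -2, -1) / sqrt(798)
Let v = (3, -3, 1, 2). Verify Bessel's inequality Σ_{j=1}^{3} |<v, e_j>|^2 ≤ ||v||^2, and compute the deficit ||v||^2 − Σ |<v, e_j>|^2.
Σ |<v, e_j>|^2 = 1142/57; ||v||^2 = 23; deficit = 169/57

Write each e_j = u_j / sqrt(<u_j, u_j>) where u_j is the displayed integer vector. Then <v, e_j> = <v, u_j> / sqrt(<u_j, u_j>), so |<v, e_j>|^2 = <v, u_j>^2 / <u_j, u_j>.
Coefficients: <v, e_1> = 6/sqrt(3), <v, e_2> = -3/sqrt(42), <v, e_3> = -79/sqrt(798).
Square and sum: Σ |<v, e_j>|^2 = 1142/57.
Compute ||v||^2 = v·v = 23.
Deficit = 23 − 1142/57 = 169/57 ≥ 0, confirming Bessel's inequality. (The deficit equals ||v − Σ <v,e_j> e_j||^2, the squared distance from v to span{e_j}.)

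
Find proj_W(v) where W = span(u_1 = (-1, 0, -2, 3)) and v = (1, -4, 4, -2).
proj_W(v) = (15/14, 0, 15/7, -45/14)

Set up U = [u_1 | ... | u_1] ∈ R^(4×1). The projector onto W = col(U) is P = U (U^T U)^(-1) U^T.
Compute U^T U =
  [14],
and U^T v = (-15).
Solve U^T U · c = U^T v for the coefficients: c = (-15/14). The projection is proj_W(v) = U c.
Check: (v - proj_W(v)) · u_1 = 0  (should be 0).
Result: proj_W(v) = (15/14, 0, 15/7, -45/14).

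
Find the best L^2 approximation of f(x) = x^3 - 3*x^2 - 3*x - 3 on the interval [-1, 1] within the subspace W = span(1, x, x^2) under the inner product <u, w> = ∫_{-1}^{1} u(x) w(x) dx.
g(x) = -3*x^2 - 12*x/5 - 3

The best approximation g ∈ W is the orthogonal projection of f onto W. Writing g = a_0 + a_1 x + a_2 x^2, the coefficients solve the normal equations G · a = b where
  G_{ij} = <φ_i, φ_j> and b_i = <f, φ_i>, with φ_0 = 1, φ_1 = x, φ_2 = x^2.
G =
  [2, 0, 2/3]
  [0, 2/3, 0]
  [2/3, 0, 2/5],
b = (-8, -8/5, -16/5).
Solving gives a_0 = -3, a_1 = -12/5, a_2 = -3, so
  g(x) = -3*x^2 - 12*x/5 - 3.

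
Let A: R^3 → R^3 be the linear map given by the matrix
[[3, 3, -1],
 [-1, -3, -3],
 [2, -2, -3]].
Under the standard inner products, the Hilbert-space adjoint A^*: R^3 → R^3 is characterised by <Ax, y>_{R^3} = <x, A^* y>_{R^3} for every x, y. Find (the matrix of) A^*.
A^* = A^T =
[[3, -1, 2],
 [3, -3, -2],
 [-1, -3, -3]]

For real matrices with standard dot products, the defining identity <Ax, y> = <x, A^* y> gives (Ax)^T y = x^T (A^*) y, i.e. x^T A^T y = x^T (A^*) y. Since this holds for all x, y, we must have A^* = A^T. Therefore
A^* =
[[3, -1, 2],
 [3, -3, -2],
 [-1, -3, -3]].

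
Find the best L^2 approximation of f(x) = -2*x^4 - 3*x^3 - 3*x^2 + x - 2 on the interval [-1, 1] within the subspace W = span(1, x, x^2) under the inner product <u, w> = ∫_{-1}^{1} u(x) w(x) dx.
g(x) = -33*x^2/7 - 4*x/5 - 64/35

The best approximation g ∈ W is the orthogonal projection of f onto W. Writing g = a_0 + a_1 x + a_2 x^2, the coefficients solve the normal equations G · a = b where
  G_{ij} = <φ_i, φ_j> and b_i = <f, φ_i>, with φ_0 = 1, φ_1 = x, φ_2 = x^2.
G =
  [2, 0, 2/3]
  [0, 2/3, 0]
  [2/3, 0, 2/5],
b = (-34/5, -8/15, -326/105).
Solving gives a_0 = -64/35, a_1 = -4/5, a_2 = -33/7, so
  g(x) = -33*x^2/7 - 4*x/5 - 64/35.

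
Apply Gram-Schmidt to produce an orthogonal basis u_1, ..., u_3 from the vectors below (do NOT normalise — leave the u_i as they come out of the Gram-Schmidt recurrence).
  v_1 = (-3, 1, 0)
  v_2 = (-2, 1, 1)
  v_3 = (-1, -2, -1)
Orthogonal basis:
  u_1 = (-3, 1, 0)
  u_2 = (1/10, 3/10, 1)
  u_3 = (-6/11, -18/11, 6/11)

Apply the Gram-Schmidt recurrence
  u_1 = v_1
  u_i = v_i − Σ_{j<i} ((v_i · u_j) / (u_j · u_j)) · u_j.

Step by step this gives:
  u_1 = (-3, 1, 0)
  u_2 = (1/10, 3/10, 1)
  u_3 = (-6/11, -18/11, 6/11)

Orthogonality check:
  u_2 · u_1 = 0 (should be 0)
  u_3 · u_1 = 0 (should be 0)
  u_3 · u_2 = 0 (should be 0)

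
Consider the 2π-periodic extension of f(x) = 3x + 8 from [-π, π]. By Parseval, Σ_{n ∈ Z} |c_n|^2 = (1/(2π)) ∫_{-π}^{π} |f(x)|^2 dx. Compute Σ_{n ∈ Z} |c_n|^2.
Σ |c_n|^2 = 3π^2 + 64

Expand and integrate term by term over [-π, π]:
  ∫ (3x)^2 dx = 9·(2π^3/3); ∫ 2·3·(8)·x dx = 0 (odd integrand); ∫ 8^2 dx = 64·2π.
So (1/(2π)) ∫_{-π}^{π} (3x + 8)^2 dx = 9π^2/3 + 64 = 3π^2 + 64.
Parseval ⇒ Σ |c_n|^2 = 3π^2 + 64.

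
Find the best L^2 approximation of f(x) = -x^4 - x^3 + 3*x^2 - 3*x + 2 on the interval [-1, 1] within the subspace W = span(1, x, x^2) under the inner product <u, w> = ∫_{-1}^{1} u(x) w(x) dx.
g(x) = 15*x^2/7 - 18*x/5 + 73/35

The best approximation g ∈ W is the orthogonal projection of f onto W. Writing g = a_0 + a_1 x + a_2 x^2, the coefficients solve the normal equations G · a = b where
  G_{ij} = <φ_i, φ_j> and b_i = <f, φ_i>, with φ_0 = 1, φ_1 = x, φ_2 = x^2.
G =
  [2, 0, 2/3]
  [0, 2/3, 0]
  [2/3, 0, 2/5],
b = (28/5, -12/5, 236/105).
Solving gives a_0 = 73/35, a_1 = -18/5, a_2 = 15/7, so
  g(x) = 15*x^2/7 - 18*x/5 + 73/35.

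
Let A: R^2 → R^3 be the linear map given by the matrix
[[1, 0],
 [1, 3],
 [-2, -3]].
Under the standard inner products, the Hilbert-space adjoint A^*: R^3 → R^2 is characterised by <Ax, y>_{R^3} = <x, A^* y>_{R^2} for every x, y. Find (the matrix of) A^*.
A^* = A^T =
[[1, 1, -2],
 [0, 3, -3]]

For real matrices with standard dot products, the defining identity <Ax, y> = <x, A^* y> gives (Ax)^T y = x^T (A^*) y, i.e. x^T A^T y = x^T (A^*) y. Since this holds for all x, y, we must have A^* = A^T. Therefore
A^* =
[[1, 1, -2],
 [0, 3, -3]].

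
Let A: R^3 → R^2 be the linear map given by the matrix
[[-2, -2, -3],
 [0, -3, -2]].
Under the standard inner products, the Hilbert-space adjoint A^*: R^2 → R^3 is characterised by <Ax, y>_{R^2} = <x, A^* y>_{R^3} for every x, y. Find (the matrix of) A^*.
A^* = A^T =
[[-2, 0],
 [-2, -3],
 [-3, -2]]

For real matrices with standard dot products, the defining identity <Ax, y> = <x, A^* y> gives (Ax)^T y = x^T (A^*) y, i.e. x^T A^T y = x^T (A^*) y. Since this holds for all x, y, we must have A^* = A^T. Therefore
A^* =
[[-2, 0],
 [-2, -3],
 [-3, -2]].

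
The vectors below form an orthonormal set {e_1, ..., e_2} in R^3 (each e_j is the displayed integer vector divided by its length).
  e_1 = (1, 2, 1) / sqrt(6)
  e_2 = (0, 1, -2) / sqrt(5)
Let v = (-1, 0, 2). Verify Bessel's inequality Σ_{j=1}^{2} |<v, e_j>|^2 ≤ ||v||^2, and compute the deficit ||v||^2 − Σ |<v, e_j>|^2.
Σ |<v, e_j>|^2 = 101/30; ||v||^2 = 5; deficit = 49/30

Write each e_j = u_j / sqrt(<u_j, u_j>) where u_j is the displayed integer vector. Then <v, e_j> = <v, u_j> / sqrt(<u_j, u_j>), so |<v, e_j>|^2 = <v, u_j>^2 / <u_j, u_j>.
Coefficients: <v, e_1> = 1/sqrt(6), <v, e_2> = -4/sqrt(5).
Square and sum: Σ |<v, e_j>|^2 = 101/30.
Compute ||v||^2 = v·v = 5.
Deficit = 5 − 101/30 = 49/30 ≥ 0, confirming Bessel's inequality. (The deficit equals ||v − Σ <v,e_j> e_j||^2, the squared distance from v to span{e_j}.)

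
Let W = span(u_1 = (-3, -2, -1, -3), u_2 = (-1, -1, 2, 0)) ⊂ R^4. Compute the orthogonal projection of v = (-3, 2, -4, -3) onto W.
proj_W(v) = (-4/3, -1/3, -13/3, -3)

Set up U = [u_1 | ... | u_2] ∈ R^(4×2). The projector onto W = col(U) is P = U (U^T U)^(-1) U^T.
Compute U^T U =
  [23, 3]
  [3, 6],
and U^T v = (18, -7).
Solve U^T U · c = U^T v for the coefficients: c = (1, -5/3). The projection is proj_W(v) = U c.
Check: (v - proj_W(v)) · u_1 = 0  (should be 0).
Check: (v - proj_W(v)) · u_2 = 0  (should be 0).
Result: proj_W(v) = (-4/3, -1/3, -13/3, -3).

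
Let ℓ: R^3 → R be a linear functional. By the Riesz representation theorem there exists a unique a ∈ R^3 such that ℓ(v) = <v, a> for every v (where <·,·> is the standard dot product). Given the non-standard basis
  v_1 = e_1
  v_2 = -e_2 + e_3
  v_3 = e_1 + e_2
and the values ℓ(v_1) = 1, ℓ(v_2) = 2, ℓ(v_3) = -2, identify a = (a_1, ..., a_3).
a = (1, -3, -1)

Write a = (a_1, ..., a_3) in the standard basis. For each basis vector v_i, ℓ(v_i) = <v_i, a> is a linear equation in the a_j's. Collect the n equations into a matrix system V a = ℓ, where row i of V is v_i (expressed in the standard basis). Since V is invertible (lower-triangular with 1s on the diagonal, up to permutation), solve by back-substitution:
  V =
[[1, 0, 0],
 [0, -1, 1],
 [1, 1, 0]]
  V a = (1, 2, -2)
Solving gives a = (1, -3, -1).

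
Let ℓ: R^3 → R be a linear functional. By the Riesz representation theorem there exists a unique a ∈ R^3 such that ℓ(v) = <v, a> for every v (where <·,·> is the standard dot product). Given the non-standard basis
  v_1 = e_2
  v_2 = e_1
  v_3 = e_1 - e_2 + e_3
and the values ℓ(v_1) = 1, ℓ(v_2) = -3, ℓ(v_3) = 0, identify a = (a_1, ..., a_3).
a = (-3, 1, 4)

Write a = (a_1, ..., a_3) in the standard basis. For each basis vector v_i, ℓ(v_i) = <v_i, a> is a linear equation in the a_j's. Collect the n equations into a matrix system V a = ℓ, where row i of V is v_i (expressed in the standard basis). Since V is invertible (lower-triangular with 1s on the diagonal, up to permutation), solve by back-substitution:
  V =
[[0, 1, 0],
 [1, 0, 0],
 [1, -1, 1]]
  V a = (1, -3, 0)
Solving gives a = (-3, 1, 4).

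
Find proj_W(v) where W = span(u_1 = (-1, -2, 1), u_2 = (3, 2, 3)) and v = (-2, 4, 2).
proj_W(v) = (38/29, 44/29, 10/29)

Set up U = [u_1 | ... | u_2] ∈ R^(3×2). The projector onto W = col(U) is P = U (U^T U)^(-1) U^T.
Compute U^T U =
  [6, -4]
  [-4, 22],
and U^T v = (-4, 8).
Solve U^T U · c = U^T v for the coefficients: c = (-14/29, 8/29). The projection is proj_W(v) = U c.
Check: (v - proj_W(v)) · u_1 = 0  (should be 0).
Check: (v - proj_W(v)) · u_2 = 0  (should be 0).
Result: proj_W(v) = (38/29, 44/29, 10/29).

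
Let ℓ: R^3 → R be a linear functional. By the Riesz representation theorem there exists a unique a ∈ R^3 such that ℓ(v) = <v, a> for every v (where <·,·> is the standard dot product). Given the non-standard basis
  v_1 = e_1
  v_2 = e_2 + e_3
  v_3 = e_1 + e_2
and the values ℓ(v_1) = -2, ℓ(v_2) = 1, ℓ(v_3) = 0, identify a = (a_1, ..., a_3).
a = (-2, 2, -1)

Write a = (a_1, ..., a_3) in the standard basis. For each basis vector v_i, ℓ(v_i) = <v_i, a> is a linear equation in the a_j's. Collect the n equations into a matrix system V a = ℓ, where row i of V is v_i (expressed in the standard basis). Since V is invertible (lower-triangular with 1s on the diagonal, up to permutation), solve by back-substitution:
  V =
[[1, 0, 0],
 [0, 1, 1],
 [1, 1, 0]]
  V a = (-2, 1, 0)
Solving gives a = (-2, 2, -1).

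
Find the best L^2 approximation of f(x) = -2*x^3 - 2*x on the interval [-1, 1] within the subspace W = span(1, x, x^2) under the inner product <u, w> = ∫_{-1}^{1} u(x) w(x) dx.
g(x) = -16*x/5

The best approximation g ∈ W is the orthogonal projection of f onto W. Writing g = a_0 + a_1 x + a_2 x^2, the coefficients solve the normal equations G · a = b where
  G_{ij} = <φ_i, φ_j> and b_i = <f, φ_i>, with φ_0 = 1, φ_1 = x, φ_2 = x^2.
G =
  [2, 0, 2/3]
  [0, 2/3, 0]
  [2/3, 0, 2/5],
b = (0, -32/15, 0).
Solving gives a_0 = 0, a_1 = -16/5, a_2 = 0, so
  g(x) = -16*x/5.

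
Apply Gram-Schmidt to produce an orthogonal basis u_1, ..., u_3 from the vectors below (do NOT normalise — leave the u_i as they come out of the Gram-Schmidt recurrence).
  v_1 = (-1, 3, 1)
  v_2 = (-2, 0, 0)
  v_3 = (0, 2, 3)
Orthogonal basis:
  u_1 = (-1, 3, 1)
  u_2 = (-20/11, -6/11, -2/11)
  u_3 = (0, -7/10, 21/10)

Apply the Gram-Schmidt recurrence
  u_1 = v_1
  u_i = v_i − Σ_{j<i} ((v_i · u_j) / (u_j · u_j)) · u_j.

Step by step this gives:
  u_1 = (-1, 3, 1)
  u_2 = (-20/11, -6/11, -2/11)
  u_3 = (0, -7/10, 21/10)

Orthogonality check:
  u_2 · u_1 = 0 (should be 0)
  u_3 · u_1 = 0 (should be 0)
  u_3 · u_2 = 0 (should be 0)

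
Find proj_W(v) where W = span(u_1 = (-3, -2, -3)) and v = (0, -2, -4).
proj_W(v) = (-24/11, -16/11, -24/11)

Set up U = [u_1 | ... | u_1] ∈ R^(3×1). The projector onto W = col(U) is P = U (U^T U)^(-1) U^T.
Compute U^T U =
  [22],
and U^T v = (16).
Solve U^T U · c = U^T v for the coefficients: c = (8/11). The projection is proj_W(v) = U c.
Check: (v - proj_W(v)) · u_1 = 0  (should be 0).
Result: proj_W(v) = (-24/11, -16/11, -24/11).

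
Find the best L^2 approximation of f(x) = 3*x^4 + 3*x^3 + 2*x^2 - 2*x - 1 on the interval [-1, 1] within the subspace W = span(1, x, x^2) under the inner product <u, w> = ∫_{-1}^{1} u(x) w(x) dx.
g(x) = 32*x^2/7 - x/5 - 44/35

The best approximation g ∈ W is the orthogonal projection of f onto W. Writing g = a_0 + a_1 x + a_2 x^2, the coefficients solve the normal equations G · a = b where
  G_{ij} = <φ_i, φ_j> and b_i = <f, φ_i>, with φ_0 = 1, φ_1 = x, φ_2 = x^2.
G =
  [2, 0, 2/3]
  [0, 2/3, 0]
  [2/3, 0, 2/5],
b = (8/15, -2/15, 104/105).
Solving gives a_0 = -44/35, a_1 = -1/5, a_2 = 32/7, so
  g(x) = 32*x^2/7 - x/5 - 44/35.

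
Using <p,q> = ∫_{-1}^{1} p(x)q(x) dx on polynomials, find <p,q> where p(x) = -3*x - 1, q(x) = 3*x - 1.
<p,q> = -4

Expand the product: p(x)·q(x) = 1 - 9*x^2.
∫_{-1}^{1} of each monomial x^k gives [2/(k+1) if k even, 0 if k odd]. Integrating term-by-term (or equivalently evaluating the antiderivative F(x) = -3*x^3 + x at the endpoints):
  F(1) − F(−1) = -2 − (2) = -4.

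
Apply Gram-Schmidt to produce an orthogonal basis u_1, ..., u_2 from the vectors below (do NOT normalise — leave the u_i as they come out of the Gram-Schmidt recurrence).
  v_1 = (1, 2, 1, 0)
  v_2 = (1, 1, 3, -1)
Orthogonal basis:
  u_1 = (1, 2, 1, 0)
  u_2 = (0, -1, 2, -1)

Apply the Gram-Schmidt recurrence
  u_1 = v_1
  u_i = v_i − Σ_{j<i} ((v_i · u_j) / (u_j · u_j)) · u_j.

Step by step this gives:
  u_1 = (1, 2, 1, 0)
  u_2 = (0, -1, 2, -1)

Orthogonality check:
  u_2 · u_1 = 0 (should be 0)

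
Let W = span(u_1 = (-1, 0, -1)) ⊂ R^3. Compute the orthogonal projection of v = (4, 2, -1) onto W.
proj_W(v) = (3/2, 0, 3/2)

Set up U = [u_1 | ... | u_1] ∈ R^(3×1). The projector onto W = col(U) is P = U (U^T U)^(-1) U^T.
Compute U^T U =
  [2],
and U^T v = (-3).
Solve U^T U · c = U^T v for the coefficients: c = (-3/2). The projection is proj_W(v) = U c.
Check: (v - proj_W(v)) · u_1 = 0  (should be 0).
Result: proj_W(v) = (3/2, 0, 3/2).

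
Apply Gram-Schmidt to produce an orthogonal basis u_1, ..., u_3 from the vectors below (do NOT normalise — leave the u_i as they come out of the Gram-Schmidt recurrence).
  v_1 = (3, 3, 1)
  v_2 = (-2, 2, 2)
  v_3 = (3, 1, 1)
Orthogonal basis:
  u_1 = (3, 3, 1)
  u_2 = (-44/19, 32/19, 36/19)
  u_3 = (2/7, -4/7, 6/7)

Apply the Gram-Schmidt recurrence
  u_1 = v_1
  u_i = v_i − Σ_{j<i} ((v_i · u_j) / (u_j · u_j)) · u_j.

Step by step this gives:
  u_1 = (3, 3, 1)
  u_2 = (-44/19, 32/19, 36/19)
  u_3 = (2/7, -4/7, 6/7)

Orthogonality check:
  u_2 · u_1 = 0 (should be 0)
  u_3 · u_1 = 0 (should be 0)
  u_3 · u_2 = 0 (should be 0)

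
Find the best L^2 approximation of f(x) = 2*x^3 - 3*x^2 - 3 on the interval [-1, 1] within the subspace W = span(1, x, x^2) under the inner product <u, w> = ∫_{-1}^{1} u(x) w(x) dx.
g(x) = -3*x^2 + 6*x/5 - 3

The best approximation g ∈ W is the orthogonal projection of f onto W. Writing g = a_0 + a_1 x + a_2 x^2, the coefficients solve the normal equations G · a = b where
  G_{ij} = <φ_i, φ_j> and b_i = <f, φ_i>, with φ_0 = 1, φ_1 = x, φ_2 = x^2.
G =
  [2, 0, 2/3]
  [0, 2/3, 0]
  [2/3, 0, 2/5],
b = (-8, 4/5, -16/5).
Solving gives a_0 = -3, a_1 = 6/5, a_2 = -3, so
  g(x) = -3*x^2 + 6*x/5 - 3.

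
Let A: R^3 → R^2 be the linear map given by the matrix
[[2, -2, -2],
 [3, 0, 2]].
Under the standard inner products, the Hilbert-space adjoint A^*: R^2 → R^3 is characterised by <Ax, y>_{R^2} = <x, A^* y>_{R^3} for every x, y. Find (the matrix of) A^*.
A^* = A^T =
[[2, 3],
 [-2, 0],
 [-2, 2]]

For real matrices with standard dot products, the defining identity <Ax, y> = <x, A^* y> gives (Ax)^T y = x^T (A^*) y, i.e. x^T A^T y = x^T (A^*) y. Since this holds for all x, y, we must have A^* = A^T. Therefore
A^* =
[[2, 3],
 [-2, 0],
 [-2, 2]].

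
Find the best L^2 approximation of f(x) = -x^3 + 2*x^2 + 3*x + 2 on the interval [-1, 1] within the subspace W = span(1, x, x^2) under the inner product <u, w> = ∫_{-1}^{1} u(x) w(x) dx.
g(x) = 2*x^2 + 12*x/5 + 2

The best approximation g ∈ W is the orthogonal projection of f onto W. Writing g = a_0 + a_1 x + a_2 x^2, the coefficients solve the normal equations G · a = b where
  G_{ij} = <φ_i, φ_j> and b_i = <f, φ_i>, with φ_0 = 1, φ_1 = x, φ_2 = x^2.
G =
  [2, 0, 2/3]
  [0, 2/3, 0]
  [2/3, 0, 2/5],
b = (16/3, 8/5, 32/15).
Solving gives a_0 = 2, a_1 = 12/5, a_2 = 2, so
  g(x) = 2*x^2 + 12*x/5 + 2.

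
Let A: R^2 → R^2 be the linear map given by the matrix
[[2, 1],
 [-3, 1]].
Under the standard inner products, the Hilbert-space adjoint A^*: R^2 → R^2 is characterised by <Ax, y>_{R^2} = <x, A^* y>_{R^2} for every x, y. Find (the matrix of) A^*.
A^* = A^T =
[[2, -3],
 [1, 1]]

For real matrices with standard dot products, the defining identity <Ax, y> = <x, A^* y> gives (Ax)^T y = x^T (A^*) y, i.e. x^T A^T y = x^T (A^*) y. Since this holds for all x, y, we must have A^* = A^T. Therefore
A^* =
[[2, -3],
 [1, 1]].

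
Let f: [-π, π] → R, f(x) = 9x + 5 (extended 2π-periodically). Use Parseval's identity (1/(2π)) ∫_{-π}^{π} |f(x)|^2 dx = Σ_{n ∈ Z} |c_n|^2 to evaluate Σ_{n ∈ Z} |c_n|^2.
Σ |c_n|^2 = 27π^2 + 25

Expand and integrate term by term over [-π, π]:
  ∫ (9x)^2 dx = 81·(2π^3/3); ∫ 2·9·(5)·x dx = 0 (odd integrand); ∫ 5^2 dx = 25·2π.
So (1/(2π)) ∫_{-π}^{π} (9x + 5)^2 dx = 81π^2/3 + 25 = 27π^2 + 25.
Parseval ⇒ Σ |c_n|^2 = 27π^2 + 25.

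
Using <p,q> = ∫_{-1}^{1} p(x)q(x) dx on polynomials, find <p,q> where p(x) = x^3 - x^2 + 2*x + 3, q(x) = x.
<p,q> = 26/15

Expand the product: p(x)·q(x) = x^4 - x^3 + 2*x^2 + 3*x.
∫_{-1}^{1} of each monomial x^k gives [2/(k+1) if k even, 0 if k odd]. Integrating term-by-term (or equivalently evaluating the antiderivative F(x) = x^5/5 - x^4/4 + 2*x^3/3 + 3*x^2/2 at the endpoints):
  F(1) − F(−1) = 127/60 − (23/60) = 26/15.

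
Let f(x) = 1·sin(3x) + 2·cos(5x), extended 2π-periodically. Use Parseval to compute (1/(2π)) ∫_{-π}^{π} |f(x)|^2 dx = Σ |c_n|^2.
Σ |c_n|^2 = 5/2

Expand |f|^2 and use orthogonality of {sin(nx), cos(mx)} on [-π, π]:
  ∫_{-π}^{π} sin(nx)^2 dx = π, ∫ cos(mx)^2 dx = π, and cross terms integrate to 0.
So ∫_{-π}^{π} f(x)^2 dx = 1^2 · π + 2^2 · π = (1 + 4)π.
Divide by 2π: (1 + 4)/2 = 5/2.
By Parseval, this equals Σ |c_n|^2.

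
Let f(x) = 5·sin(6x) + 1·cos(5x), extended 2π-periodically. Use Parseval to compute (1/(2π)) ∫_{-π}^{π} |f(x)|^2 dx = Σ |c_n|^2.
Σ |c_n|^2 = 13

Expand |f|^2 and use orthogonality of {sin(nx), cos(mx)} on [-π, π]:
  ∫_{-π}^{π} sin(nx)^2 dx = π, ∫ cos(mx)^2 dx = π, and cross terms integrate to 0.
So ∫_{-π}^{π} f(x)^2 dx = 5^2 · π + 1^2 · π = (25 + 1)π.
Divide by 2π: (25 + 1)/2 = 13.
By Parseval, this equals Σ |c_n|^2.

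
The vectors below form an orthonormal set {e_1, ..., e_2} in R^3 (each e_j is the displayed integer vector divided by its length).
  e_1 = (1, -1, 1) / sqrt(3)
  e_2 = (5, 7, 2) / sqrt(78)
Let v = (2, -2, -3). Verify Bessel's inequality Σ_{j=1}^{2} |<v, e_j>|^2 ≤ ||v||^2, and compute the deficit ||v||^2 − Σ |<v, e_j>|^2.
Σ |<v, e_j>|^2 = 21/13; ||v||^2 = 17; deficit = 200/13

Write each e_j = u_j / sqrt(<u_j, u_j>) where u_j is the displayed integer vector. Then <v, e_j> = <v, u_j> / sqrt(<u_j, u_j>), so |<v, e_j>|^2 = <v, u_j>^2 / <u_j, u_j>.
Coefficients: <v, e_1> = 1/sqrt(3), <v, e_2> = -10/sqrt(78).
Square and sum: Σ |<v, e_j>|^2 = 21/13.
Compute ||v||^2 = v·v = 17.
Deficit = 17 − 21/13 = 200/13 ≥ 0, confirming Bessel's inequality. (The deficit equals ||v − Σ <v,e_j> e_j||^2, the squared distance from v to span{e_j}.)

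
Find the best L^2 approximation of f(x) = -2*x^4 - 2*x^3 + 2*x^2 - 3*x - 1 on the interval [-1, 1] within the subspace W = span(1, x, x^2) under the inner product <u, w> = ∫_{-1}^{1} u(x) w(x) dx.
g(x) = 2*x^2/7 - 21*x/5 - 29/35

The best approximation g ∈ W is the orthogonal projection of f onto W. Writing g = a_0 + a_1 x + a_2 x^2, the coefficients solve the normal equations G · a = b where
  G_{ij} = <φ_i, φ_j> and b_i = <f, φ_i>, with φ_0 = 1, φ_1 = x, φ_2 = x^2.
G =
  [2, 0, 2/3]
  [0, 2/3, 0]
  [2/3, 0, 2/5],
b = (-22/15, -14/5, -46/105).
Solving gives a_0 = -29/35, a_1 = -21/5, a_2 = 2/7, so
  g(x) = 2*x^2/7 - 21*x/5 - 29/35.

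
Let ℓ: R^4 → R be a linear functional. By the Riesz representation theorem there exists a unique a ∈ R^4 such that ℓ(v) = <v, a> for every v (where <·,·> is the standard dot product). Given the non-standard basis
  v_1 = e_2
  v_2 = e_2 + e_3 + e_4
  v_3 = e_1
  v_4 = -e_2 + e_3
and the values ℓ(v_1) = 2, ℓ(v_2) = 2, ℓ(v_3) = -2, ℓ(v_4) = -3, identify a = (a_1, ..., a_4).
a = (-2, 2, -1, 1)

Write a = (a_1, ..., a_4) in the standard basis. For each basis vector v_i, ℓ(v_i) = <v_i, a> is a linear equation in the a_j's. Collect the n equations into a matrix system V a = ℓ, where row i of V is v_i (expressed in the standard basis). Since V is invertible (lower-triangular with 1s on the diagonal, up to permutation), solve by back-substitution:
  V =
[[0, 1, 0, 0],
 [0, 1, 1, 1],
 [1, 0, 0, 0],
 [0, -1, 1, 0]]
  V a = (2, 2, -2, -3)
Solving gives a = (-2, 2, -1, 1).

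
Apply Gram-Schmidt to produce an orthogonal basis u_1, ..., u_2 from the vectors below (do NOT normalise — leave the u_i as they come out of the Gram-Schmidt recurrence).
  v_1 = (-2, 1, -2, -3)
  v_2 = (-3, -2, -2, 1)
Orthogonal basis:
  u_1 = (-2, 1, -2, -3)
  u_2 = (-22/9, -41/18, -13/9, 11/6)

Apply the Gram-Schmidt recurrence
  u_1 = v_1
  u_i = v_i − Σ_{j<i} ((v_i · u_j) / (u_j · u_j)) · u_j.

Step by step this gives:
  u_1 = (-2, 1, -2, -3)
  u_2 = (-22/9, -41/18, -13/9, 11/6)

Orthogonality check:
  u_2 · u_1 = 0 (should be 0)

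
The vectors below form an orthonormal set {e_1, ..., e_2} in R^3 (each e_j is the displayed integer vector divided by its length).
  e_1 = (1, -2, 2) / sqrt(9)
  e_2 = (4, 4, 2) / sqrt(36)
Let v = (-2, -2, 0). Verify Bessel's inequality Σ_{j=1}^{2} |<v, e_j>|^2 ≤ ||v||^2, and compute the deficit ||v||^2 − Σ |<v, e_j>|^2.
Σ |<v, e_j>|^2 = 68/9; ||v||^2 = 8; deficit = 4/9

Write each e_j = u_j / sqrt(<u_j, u_j>) where u_j is the displayed integer vector. Then <v, e_j> = <v, u_j> / sqrt(<u_j, u_j>), so |<v, e_j>|^2 = <v, u_j>^2 / <u_j, u_j>.
Coefficients: <v, e_1> = 2/sqrt(9), <v, e_2> = -16/sqrt(36).
Square and sum: Σ |<v, e_j>|^2 = 68/9.
Compute ||v||^2 = v·v = 8.
Deficit = 8 − 68/9 = 4/9 ≥ 0, confirming Bessel's inequality. (The deficit equals ||v − Σ <v,e_j> e_j||^2, the squared distance from v to span{e_j}.)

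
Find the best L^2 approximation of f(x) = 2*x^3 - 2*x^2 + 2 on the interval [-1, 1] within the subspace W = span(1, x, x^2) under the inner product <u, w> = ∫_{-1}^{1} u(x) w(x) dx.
g(x) = -2*x^2 + 6*x/5 + 2

The best approximation g ∈ W is the orthogonal projection of f onto W. Writing g = a_0 + a_1 x + a_2 x^2, the coefficients solve the normal equations G · a = b where
  G_{ij} = <φ_i, φ_j> and b_i = <f, φ_i>, with φ_0 = 1, φ_1 = x, φ_2 = x^2.
G =
  [2, 0, 2/3]
  [0, 2/3, 0]
  [2/3, 0, 2/5],
b = (8/3, 4/5, 8/15).
Solving gives a_0 = 2, a_1 = 6/5, a_2 = -2, so
  g(x) = -2*x^2 + 6*x/5 + 2.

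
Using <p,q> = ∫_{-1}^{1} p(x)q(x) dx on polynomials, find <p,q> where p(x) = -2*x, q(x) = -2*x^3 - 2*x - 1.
<p,q> = 64/15

Expand the product: p(x)·q(x) = 4*x^4 + 4*x^2 + 2*x.
∫_{-1}^{1} of each monomial x^k gives [2/(k+1) if k even, 0 if k odd]. Integrating term-by-term (or equivalently evaluating the antiderivative F(x) = 4*x^5/5 + 4*x^3/3 + x^2 at the endpoints):
  F(1) − F(−1) = 47/15 − (-17/15) = 64/15.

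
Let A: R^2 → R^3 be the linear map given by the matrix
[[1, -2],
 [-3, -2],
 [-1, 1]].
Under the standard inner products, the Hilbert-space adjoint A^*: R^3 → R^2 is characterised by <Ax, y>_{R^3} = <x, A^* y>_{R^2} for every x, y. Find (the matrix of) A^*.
A^* = A^T =
[[1, -3, -1],
 [-2, -2, 1]]

For real matrices with standard dot products, the defining identity <Ax, y> = <x, A^* y> gives (Ax)^T y = x^T (A^*) y, i.e. x^T A^T y = x^T (A^*) y. Since this holds for all x, y, we must have A^* = A^T. Therefore
A^* =
[[1, -3, -1],
 [-2, -2, 1]].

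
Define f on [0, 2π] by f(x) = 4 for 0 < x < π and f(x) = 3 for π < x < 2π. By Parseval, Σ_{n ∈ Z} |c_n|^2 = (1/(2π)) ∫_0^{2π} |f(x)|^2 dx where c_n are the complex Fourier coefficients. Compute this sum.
Σ |c_n|^2 = 25/2

Parseval equates the L^2 energy of f (normalised by 1/(2π)) with the ℓ^2 sum of its Fourier coefficients: (1/(2π)) ∫_0^{2π} |f|^2 = Σ |c_n|^2.
Compute the left side: (1/(2π)) [∫_0^π 4^2 dx + ∫_π^{2π} 3^2 dx] = (1/(2π)) · (16π + 9π) = (16 + 9)/2 = 25/2.
So Σ_{n ∈ Z} |c_n|^2 = 25/2.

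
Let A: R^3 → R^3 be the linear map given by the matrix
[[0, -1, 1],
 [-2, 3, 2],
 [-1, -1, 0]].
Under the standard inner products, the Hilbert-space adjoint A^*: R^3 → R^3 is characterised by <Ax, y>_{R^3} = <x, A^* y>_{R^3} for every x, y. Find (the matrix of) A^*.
A^* = A^T =
[[0, -2, -1],
 [-1, 3, -1],
 [1, 2, 0]]

For real matrices with standard dot products, the defining identity <Ax, y> = <x, A^* y> gives (Ax)^T y = x^T (A^*) y, i.e. x^T A^T y = x^T (A^*) y. Since this holds for all x, y, we must have A^* = A^T. Therefore
A^* =
[[0, -2, -1],
 [-1, 3, -1],
 [1, 2, 0]].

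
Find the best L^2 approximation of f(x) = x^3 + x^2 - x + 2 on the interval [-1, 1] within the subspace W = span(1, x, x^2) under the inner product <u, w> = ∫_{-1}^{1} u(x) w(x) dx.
g(x) = x^2 - 2*x/5 + 2

The best approximation g ∈ W is the orthogonal projection of f onto W. Writing g = a_0 + a_1 x + a_2 x^2, the coefficients solve the normal equations G · a = b where
  G_{ij} = <φ_i, φ_j> and b_i = <f, φ_i>, with φ_0 = 1, φ_1 = x, φ_2 = x^2.
G =
  [2, 0, 2/3]
  [0, 2/3, 0]
  [2/3, 0, 2/5],
b = (14/3, -4/15, 26/15).
Solving gives a_0 = 2, a_1 = -2/5, a_2 = 1, so
  g(x) = x^2 - 2*x/5 + 2.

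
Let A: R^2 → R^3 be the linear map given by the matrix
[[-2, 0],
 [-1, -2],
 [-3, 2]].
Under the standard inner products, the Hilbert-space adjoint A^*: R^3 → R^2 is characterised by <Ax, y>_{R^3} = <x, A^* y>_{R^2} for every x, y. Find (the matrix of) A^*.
A^* = A^T =
[[-2, -1, -3],
 [0, -2, 2]]

For real matrices with standard dot products, the defining identity <Ax, y> = <x, A^* y> gives (Ax)^T y = x^T (A^*) y, i.e. x^T A^T y = x^T (A^*) y. Since this holds for all x, y, we must have A^* = A^T. Therefore
A^* =
[[-2, -1, -3],
 [0, -2, 2]].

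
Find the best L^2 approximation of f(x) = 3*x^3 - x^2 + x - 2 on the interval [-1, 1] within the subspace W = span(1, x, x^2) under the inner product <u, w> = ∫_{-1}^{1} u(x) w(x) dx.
g(x) = -x^2 + 14*x/5 - 2

The best approximation g ∈ W is the orthogonal projection of f onto W. Writing g = a_0 + a_1 x + a_2 x^2, the coefficients solve the normal equations G · a = b where
  G_{ij} = <φ_i, φ_j> and b_i = <f, φ_i>, with φ_0 = 1, φ_1 = x, φ_2 = x^2.
G =
  [2, 0, 2/3]
  [0, 2/3, 0]
  [2/3, 0, 2/5],
b = (-14/3, 28/15, -26/15).
Solving gives a_0 = -2, a_1 = 14/5, a_2 = -1, so
  g(x) = -x^2 + 14*x/5 - 2.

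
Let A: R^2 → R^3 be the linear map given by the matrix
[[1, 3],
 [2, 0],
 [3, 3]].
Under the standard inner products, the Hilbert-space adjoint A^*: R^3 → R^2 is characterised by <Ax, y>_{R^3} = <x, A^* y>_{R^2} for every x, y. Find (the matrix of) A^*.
A^* = A^T =
[[1, 2, 3],
 [3, 0, 3]]

For real matrices with standard dot products, the defining identity <Ax, y> = <x, A^* y> gives (Ax)^T y = x^T (A^*) y, i.e. x^T A^T y = x^T (A^*) y. Since this holds for all x, y, we must have A^* = A^T. Therefore
A^* =
[[1, 2, 3],
 [3, 0, 3]].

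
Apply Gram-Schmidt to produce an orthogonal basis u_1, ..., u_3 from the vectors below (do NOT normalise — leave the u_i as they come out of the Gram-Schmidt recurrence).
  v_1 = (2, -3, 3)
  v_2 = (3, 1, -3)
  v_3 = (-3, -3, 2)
Orthogonal basis:
  u_1 = (2, -3, 3)
  u_2 = (39/11, 2/11, -24/11)
  u_3 = (-123/191, -615/382, -451/382)

Apply the Gram-Schmidt recurrence
  u_1 = v_1
  u_i = v_i − Σ_{j<i} ((v_i · u_j) / (u_j · u_j)) · u_j.

Step by step this gives:
  u_1 = (2, -3, 3)
  u_2 = (39/11, 2/11, -24/11)
  u_3 = (-123/191, -615/382, -451/382)

Orthogonality check:
  u_2 · u_1 = 0 (should be 0)
  u_3 · u_1 = 0 (should be 0)
  u_3 · u_2 = 0 (should be 0)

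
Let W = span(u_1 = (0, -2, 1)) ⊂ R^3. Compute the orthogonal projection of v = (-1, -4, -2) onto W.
proj_W(v) = (0, -12/5, 6/5)

Set up U = [u_1 | ... | u_1] ∈ R^(3×1). The projector onto W = col(U) is P = U (U^T U)^(-1) U^T.
Compute U^T U =
  [5],
and U^T v = (6).
Solve U^T U · c = U^T v for the coefficients: c = (6/5). The projection is proj_W(v) = U c.
Check: (v - proj_W(v)) · u_1 = 0  (should be 0).
Result: proj_W(v) = (0, -12/5, 6/5).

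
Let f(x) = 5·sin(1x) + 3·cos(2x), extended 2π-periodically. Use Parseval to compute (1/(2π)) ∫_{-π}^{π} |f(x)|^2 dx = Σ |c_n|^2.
Σ |c_n|^2 = 17

Expand |f|^2 and use orthogonality of {sin(nx), cos(mx)} on [-π, π]:
  ∫_{-π}^{π} sin(nx)^2 dx = π, ∫ cos(mx)^2 dx = π, and cross terms integrate to 0.
So ∫_{-π}^{π} f(x)^2 dx = 5^2 · π + 3^2 · π = (25 + 9)π.
Divide by 2π: (25 + 9)/2 = 17.
By Parseval, this equals Σ |c_n|^2.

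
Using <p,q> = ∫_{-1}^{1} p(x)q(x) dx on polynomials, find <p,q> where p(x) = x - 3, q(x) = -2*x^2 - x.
<p,q> = 10/3

Expand the product: p(x)·q(x) = -2*x^3 + 5*x^2 + 3*x.
∫_{-1}^{1} of each monomial x^k gives [2/(k+1) if k even, 0 if k odd]. Integrating term-by-term (or equivalently evaluating the antiderivative F(x) = -x^4/2 + 5*x^3/3 + 3*x^2/2 at the endpoints):
  F(1) − F(−1) = 8/3 − (-2/3) = 10/3.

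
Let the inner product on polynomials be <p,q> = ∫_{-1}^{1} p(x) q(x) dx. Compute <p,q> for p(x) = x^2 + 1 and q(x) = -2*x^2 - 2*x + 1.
<p,q> = 8/15

Expand the product: p(x)·q(x) = -2*x^4 - 2*x^3 - x^2 - 2*x + 1.
∫_{-1}^{1} of each monomial x^k gives [2/(k+1) if k even, 0 if k odd]. Integrating term-by-term (or equivalently evaluating the antiderivative F(x) = -2*x^5/5 - x^4/2 - x^3/3 - x^2 + x at the endpoints):
  F(1) − F(−1) = -37/30 − (-53/30) = 8/15.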